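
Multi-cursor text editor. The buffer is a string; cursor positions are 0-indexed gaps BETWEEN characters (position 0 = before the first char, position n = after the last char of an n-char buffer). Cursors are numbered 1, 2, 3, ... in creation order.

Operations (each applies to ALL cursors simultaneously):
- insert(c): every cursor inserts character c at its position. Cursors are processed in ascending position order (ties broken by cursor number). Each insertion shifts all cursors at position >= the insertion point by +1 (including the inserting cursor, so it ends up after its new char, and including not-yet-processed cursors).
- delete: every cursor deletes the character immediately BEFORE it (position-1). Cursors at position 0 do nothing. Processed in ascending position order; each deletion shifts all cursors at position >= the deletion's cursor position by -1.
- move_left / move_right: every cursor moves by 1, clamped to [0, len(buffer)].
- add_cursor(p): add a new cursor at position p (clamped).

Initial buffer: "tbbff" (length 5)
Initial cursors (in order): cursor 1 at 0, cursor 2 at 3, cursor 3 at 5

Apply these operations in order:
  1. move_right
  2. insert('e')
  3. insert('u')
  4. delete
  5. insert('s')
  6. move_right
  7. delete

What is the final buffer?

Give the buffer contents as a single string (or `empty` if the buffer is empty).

Answer: tesbfese

Derivation:
After op 1 (move_right): buffer="tbbff" (len 5), cursors c1@1 c2@4 c3@5, authorship .....
After op 2 (insert('e')): buffer="tebbfefe" (len 8), cursors c1@2 c2@6 c3@8, authorship .1...2.3
After op 3 (insert('u')): buffer="teubbfeufeu" (len 11), cursors c1@3 c2@8 c3@11, authorship .11...22.33
After op 4 (delete): buffer="tebbfefe" (len 8), cursors c1@2 c2@6 c3@8, authorship .1...2.3
After op 5 (insert('s')): buffer="tesbbfesfes" (len 11), cursors c1@3 c2@8 c3@11, authorship .11...22.33
After op 6 (move_right): buffer="tesbbfesfes" (len 11), cursors c1@4 c2@9 c3@11, authorship .11...22.33
After op 7 (delete): buffer="tesbfese" (len 8), cursors c1@3 c2@7 c3@8, authorship .11..223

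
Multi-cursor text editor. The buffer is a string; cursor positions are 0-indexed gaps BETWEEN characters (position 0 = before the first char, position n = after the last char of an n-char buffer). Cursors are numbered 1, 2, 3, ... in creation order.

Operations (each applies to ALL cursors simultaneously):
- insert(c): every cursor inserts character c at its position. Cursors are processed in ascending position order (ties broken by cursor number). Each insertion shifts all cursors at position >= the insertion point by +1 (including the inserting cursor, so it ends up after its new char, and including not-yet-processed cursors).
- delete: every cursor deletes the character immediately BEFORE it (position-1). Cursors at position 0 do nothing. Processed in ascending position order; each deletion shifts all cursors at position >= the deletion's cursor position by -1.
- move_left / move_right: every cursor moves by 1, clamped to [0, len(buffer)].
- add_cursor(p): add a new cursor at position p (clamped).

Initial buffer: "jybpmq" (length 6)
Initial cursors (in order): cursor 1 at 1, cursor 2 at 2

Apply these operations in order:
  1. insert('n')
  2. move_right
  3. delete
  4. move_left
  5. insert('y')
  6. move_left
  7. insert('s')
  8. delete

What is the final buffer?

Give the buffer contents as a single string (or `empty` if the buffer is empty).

Answer: jynynpmq

Derivation:
After op 1 (insert('n')): buffer="jnynbpmq" (len 8), cursors c1@2 c2@4, authorship .1.2....
After op 2 (move_right): buffer="jnynbpmq" (len 8), cursors c1@3 c2@5, authorship .1.2....
After op 3 (delete): buffer="jnnpmq" (len 6), cursors c1@2 c2@3, authorship .12...
After op 4 (move_left): buffer="jnnpmq" (len 6), cursors c1@1 c2@2, authorship .12...
After op 5 (insert('y')): buffer="jynynpmq" (len 8), cursors c1@2 c2@4, authorship .1122...
After op 6 (move_left): buffer="jynynpmq" (len 8), cursors c1@1 c2@3, authorship .1122...
After op 7 (insert('s')): buffer="jsynsynpmq" (len 10), cursors c1@2 c2@5, authorship .111222...
After op 8 (delete): buffer="jynynpmq" (len 8), cursors c1@1 c2@3, authorship .1122...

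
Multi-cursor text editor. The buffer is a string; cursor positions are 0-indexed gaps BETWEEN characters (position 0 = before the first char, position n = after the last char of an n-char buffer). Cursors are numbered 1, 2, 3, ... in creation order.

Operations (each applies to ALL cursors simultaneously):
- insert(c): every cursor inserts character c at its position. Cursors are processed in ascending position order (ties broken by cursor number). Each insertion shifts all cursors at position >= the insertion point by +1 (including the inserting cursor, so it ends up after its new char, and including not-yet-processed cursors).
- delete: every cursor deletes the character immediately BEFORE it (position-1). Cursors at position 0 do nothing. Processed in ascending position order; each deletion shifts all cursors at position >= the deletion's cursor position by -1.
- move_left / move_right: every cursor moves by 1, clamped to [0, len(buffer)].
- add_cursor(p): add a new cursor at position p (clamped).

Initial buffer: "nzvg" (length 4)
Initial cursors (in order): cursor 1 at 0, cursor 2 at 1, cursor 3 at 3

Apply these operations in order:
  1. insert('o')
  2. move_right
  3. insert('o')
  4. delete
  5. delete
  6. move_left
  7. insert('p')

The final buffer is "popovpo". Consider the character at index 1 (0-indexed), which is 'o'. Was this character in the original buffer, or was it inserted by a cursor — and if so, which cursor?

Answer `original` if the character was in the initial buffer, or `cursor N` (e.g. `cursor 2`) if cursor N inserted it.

Answer: cursor 1

Derivation:
After op 1 (insert('o')): buffer="onozvog" (len 7), cursors c1@1 c2@3 c3@6, authorship 1.2..3.
After op 2 (move_right): buffer="onozvog" (len 7), cursors c1@2 c2@4 c3@7, authorship 1.2..3.
After op 3 (insert('o')): buffer="onoozovogo" (len 10), cursors c1@3 c2@6 c3@10, authorship 1.12.2.3.3
After op 4 (delete): buffer="onozvog" (len 7), cursors c1@2 c2@4 c3@7, authorship 1.2..3.
After op 5 (delete): buffer="oovo" (len 4), cursors c1@1 c2@2 c3@4, authorship 12.3
After op 6 (move_left): buffer="oovo" (len 4), cursors c1@0 c2@1 c3@3, authorship 12.3
After op 7 (insert('p')): buffer="popovpo" (len 7), cursors c1@1 c2@3 c3@6, authorship 1122.33
Authorship (.=original, N=cursor N): 1 1 2 2 . 3 3
Index 1: author = 1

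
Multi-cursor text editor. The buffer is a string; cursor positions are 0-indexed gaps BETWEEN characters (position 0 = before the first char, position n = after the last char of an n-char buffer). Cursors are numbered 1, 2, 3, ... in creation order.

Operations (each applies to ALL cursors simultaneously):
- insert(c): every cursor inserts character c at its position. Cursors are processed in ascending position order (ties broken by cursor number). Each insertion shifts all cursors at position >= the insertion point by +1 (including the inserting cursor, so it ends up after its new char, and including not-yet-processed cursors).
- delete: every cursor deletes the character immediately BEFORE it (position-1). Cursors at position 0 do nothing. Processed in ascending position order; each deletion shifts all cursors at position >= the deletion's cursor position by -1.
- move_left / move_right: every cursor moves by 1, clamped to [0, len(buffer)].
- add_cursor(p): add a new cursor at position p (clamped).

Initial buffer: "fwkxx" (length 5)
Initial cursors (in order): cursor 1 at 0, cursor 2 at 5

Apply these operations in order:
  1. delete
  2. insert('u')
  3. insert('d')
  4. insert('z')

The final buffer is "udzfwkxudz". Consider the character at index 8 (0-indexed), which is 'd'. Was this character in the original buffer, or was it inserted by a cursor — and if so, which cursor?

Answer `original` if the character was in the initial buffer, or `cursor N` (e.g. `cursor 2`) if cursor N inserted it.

Answer: cursor 2

Derivation:
After op 1 (delete): buffer="fwkx" (len 4), cursors c1@0 c2@4, authorship ....
After op 2 (insert('u')): buffer="ufwkxu" (len 6), cursors c1@1 c2@6, authorship 1....2
After op 3 (insert('d')): buffer="udfwkxud" (len 8), cursors c1@2 c2@8, authorship 11....22
After op 4 (insert('z')): buffer="udzfwkxudz" (len 10), cursors c1@3 c2@10, authorship 111....222
Authorship (.=original, N=cursor N): 1 1 1 . . . . 2 2 2
Index 8: author = 2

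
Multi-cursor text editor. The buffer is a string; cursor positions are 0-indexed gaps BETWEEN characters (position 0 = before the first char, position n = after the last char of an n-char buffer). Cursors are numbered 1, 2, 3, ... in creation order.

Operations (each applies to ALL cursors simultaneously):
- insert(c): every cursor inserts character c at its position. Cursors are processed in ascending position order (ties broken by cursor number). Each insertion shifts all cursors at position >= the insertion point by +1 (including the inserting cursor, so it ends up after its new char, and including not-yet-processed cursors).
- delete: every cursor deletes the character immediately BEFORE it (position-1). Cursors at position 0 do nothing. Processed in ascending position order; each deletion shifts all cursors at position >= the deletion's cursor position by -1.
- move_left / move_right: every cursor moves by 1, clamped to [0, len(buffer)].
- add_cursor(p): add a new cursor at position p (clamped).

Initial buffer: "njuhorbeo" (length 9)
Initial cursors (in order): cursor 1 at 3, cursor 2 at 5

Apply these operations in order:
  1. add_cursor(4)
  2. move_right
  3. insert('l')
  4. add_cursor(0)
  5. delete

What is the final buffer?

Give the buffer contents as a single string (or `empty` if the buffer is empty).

After op 1 (add_cursor(4)): buffer="njuhorbeo" (len 9), cursors c1@3 c3@4 c2@5, authorship .........
After op 2 (move_right): buffer="njuhorbeo" (len 9), cursors c1@4 c3@5 c2@6, authorship .........
After op 3 (insert('l')): buffer="njuhlolrlbeo" (len 12), cursors c1@5 c3@7 c2@9, authorship ....1.3.2...
After op 4 (add_cursor(0)): buffer="njuhlolrlbeo" (len 12), cursors c4@0 c1@5 c3@7 c2@9, authorship ....1.3.2...
After op 5 (delete): buffer="njuhorbeo" (len 9), cursors c4@0 c1@4 c3@5 c2@6, authorship .........

Answer: njuhorbeo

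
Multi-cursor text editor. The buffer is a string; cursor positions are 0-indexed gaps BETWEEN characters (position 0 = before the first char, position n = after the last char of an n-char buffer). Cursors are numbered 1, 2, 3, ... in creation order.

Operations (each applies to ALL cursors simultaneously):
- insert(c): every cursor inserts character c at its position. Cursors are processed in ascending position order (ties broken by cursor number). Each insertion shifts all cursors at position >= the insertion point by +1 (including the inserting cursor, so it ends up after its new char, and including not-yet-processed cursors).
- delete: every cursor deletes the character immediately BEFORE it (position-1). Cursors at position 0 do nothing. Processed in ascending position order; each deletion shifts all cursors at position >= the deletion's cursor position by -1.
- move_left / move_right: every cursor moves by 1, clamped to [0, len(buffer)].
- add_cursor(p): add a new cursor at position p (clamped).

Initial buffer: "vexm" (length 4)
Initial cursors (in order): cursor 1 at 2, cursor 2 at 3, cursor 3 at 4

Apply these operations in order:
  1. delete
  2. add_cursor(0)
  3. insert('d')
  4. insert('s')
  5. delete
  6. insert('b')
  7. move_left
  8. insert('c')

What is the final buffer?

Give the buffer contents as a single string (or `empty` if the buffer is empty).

Answer: dcbvdddbbcccb

Derivation:
After op 1 (delete): buffer="v" (len 1), cursors c1@1 c2@1 c3@1, authorship .
After op 2 (add_cursor(0)): buffer="v" (len 1), cursors c4@0 c1@1 c2@1 c3@1, authorship .
After op 3 (insert('d')): buffer="dvddd" (len 5), cursors c4@1 c1@5 c2@5 c3@5, authorship 4.123
After op 4 (insert('s')): buffer="dsvdddsss" (len 9), cursors c4@2 c1@9 c2@9 c3@9, authorship 44.123123
After op 5 (delete): buffer="dvddd" (len 5), cursors c4@1 c1@5 c2@5 c3@5, authorship 4.123
After op 6 (insert('b')): buffer="dbvdddbbb" (len 9), cursors c4@2 c1@9 c2@9 c3@9, authorship 44.123123
After op 7 (move_left): buffer="dbvdddbbb" (len 9), cursors c4@1 c1@8 c2@8 c3@8, authorship 44.123123
After op 8 (insert('c')): buffer="dcbvdddbbcccb" (len 13), cursors c4@2 c1@12 c2@12 c3@12, authorship 444.123121233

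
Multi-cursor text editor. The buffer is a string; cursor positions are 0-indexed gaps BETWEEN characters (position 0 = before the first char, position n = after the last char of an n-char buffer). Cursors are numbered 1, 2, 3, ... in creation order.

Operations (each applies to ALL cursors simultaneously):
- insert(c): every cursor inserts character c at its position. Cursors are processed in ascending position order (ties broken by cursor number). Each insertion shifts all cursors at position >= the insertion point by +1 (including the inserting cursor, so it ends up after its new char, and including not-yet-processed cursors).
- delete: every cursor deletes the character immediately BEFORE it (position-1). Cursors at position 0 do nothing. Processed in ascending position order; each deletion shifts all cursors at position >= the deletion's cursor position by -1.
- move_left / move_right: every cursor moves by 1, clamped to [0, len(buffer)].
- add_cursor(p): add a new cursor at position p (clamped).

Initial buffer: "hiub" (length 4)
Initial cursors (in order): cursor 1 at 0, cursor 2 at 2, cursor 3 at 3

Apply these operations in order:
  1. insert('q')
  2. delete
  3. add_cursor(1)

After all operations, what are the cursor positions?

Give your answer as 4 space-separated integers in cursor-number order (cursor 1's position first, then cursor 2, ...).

After op 1 (insert('q')): buffer="qhiquqb" (len 7), cursors c1@1 c2@4 c3@6, authorship 1..2.3.
After op 2 (delete): buffer="hiub" (len 4), cursors c1@0 c2@2 c3@3, authorship ....
After op 3 (add_cursor(1)): buffer="hiub" (len 4), cursors c1@0 c4@1 c2@2 c3@3, authorship ....

Answer: 0 2 3 1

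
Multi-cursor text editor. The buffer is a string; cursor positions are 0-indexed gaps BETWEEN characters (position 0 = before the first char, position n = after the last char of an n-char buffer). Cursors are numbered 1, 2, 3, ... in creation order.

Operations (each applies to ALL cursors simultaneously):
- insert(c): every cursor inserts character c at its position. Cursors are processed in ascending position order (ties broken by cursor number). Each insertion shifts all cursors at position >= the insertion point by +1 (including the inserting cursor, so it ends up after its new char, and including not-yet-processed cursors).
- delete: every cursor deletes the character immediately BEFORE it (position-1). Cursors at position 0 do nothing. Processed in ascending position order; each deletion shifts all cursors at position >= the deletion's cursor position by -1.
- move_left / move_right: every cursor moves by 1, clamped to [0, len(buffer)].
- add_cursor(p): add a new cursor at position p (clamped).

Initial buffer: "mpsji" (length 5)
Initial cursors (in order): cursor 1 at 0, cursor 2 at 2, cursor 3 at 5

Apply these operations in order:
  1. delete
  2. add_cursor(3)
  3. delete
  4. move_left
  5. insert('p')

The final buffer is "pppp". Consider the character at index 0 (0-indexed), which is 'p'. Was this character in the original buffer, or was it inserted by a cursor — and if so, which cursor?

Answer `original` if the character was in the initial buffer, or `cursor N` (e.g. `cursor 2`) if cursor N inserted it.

After op 1 (delete): buffer="msj" (len 3), cursors c1@0 c2@1 c3@3, authorship ...
After op 2 (add_cursor(3)): buffer="msj" (len 3), cursors c1@0 c2@1 c3@3 c4@3, authorship ...
After op 3 (delete): buffer="" (len 0), cursors c1@0 c2@0 c3@0 c4@0, authorship 
After op 4 (move_left): buffer="" (len 0), cursors c1@0 c2@0 c3@0 c4@0, authorship 
After op 5 (insert('p')): buffer="pppp" (len 4), cursors c1@4 c2@4 c3@4 c4@4, authorship 1234
Authorship (.=original, N=cursor N): 1 2 3 4
Index 0: author = 1

Answer: cursor 1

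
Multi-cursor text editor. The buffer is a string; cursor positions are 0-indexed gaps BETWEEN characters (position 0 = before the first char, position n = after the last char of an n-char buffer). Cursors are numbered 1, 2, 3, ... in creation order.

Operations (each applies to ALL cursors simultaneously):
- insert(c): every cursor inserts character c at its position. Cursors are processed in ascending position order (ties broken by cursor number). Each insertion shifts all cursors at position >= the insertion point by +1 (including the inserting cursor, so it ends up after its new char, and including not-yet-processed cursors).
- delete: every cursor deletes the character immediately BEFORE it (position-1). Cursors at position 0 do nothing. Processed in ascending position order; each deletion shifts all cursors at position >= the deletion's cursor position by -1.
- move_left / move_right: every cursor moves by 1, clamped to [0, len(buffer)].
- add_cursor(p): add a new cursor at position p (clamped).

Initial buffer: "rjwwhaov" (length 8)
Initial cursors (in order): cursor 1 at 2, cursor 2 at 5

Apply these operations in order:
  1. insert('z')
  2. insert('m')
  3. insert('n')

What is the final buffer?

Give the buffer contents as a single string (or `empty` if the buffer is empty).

After op 1 (insert('z')): buffer="rjzwwhzaov" (len 10), cursors c1@3 c2@7, authorship ..1...2...
After op 2 (insert('m')): buffer="rjzmwwhzmaov" (len 12), cursors c1@4 c2@9, authorship ..11...22...
After op 3 (insert('n')): buffer="rjzmnwwhzmnaov" (len 14), cursors c1@5 c2@11, authorship ..111...222...

Answer: rjzmnwwhzmnaov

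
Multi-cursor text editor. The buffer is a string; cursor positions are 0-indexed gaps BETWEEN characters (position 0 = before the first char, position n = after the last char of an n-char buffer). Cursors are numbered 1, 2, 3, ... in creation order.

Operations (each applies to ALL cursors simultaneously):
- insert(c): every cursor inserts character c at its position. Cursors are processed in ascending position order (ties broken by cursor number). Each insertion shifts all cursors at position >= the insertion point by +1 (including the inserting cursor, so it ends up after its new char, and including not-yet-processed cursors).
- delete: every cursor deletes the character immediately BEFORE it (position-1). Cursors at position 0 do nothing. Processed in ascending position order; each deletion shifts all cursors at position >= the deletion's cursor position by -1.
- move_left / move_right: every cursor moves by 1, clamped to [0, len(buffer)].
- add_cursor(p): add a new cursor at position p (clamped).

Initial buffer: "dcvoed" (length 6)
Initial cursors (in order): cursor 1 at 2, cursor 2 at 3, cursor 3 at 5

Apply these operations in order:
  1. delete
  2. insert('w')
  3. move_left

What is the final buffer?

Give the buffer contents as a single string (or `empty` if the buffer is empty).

After op 1 (delete): buffer="dod" (len 3), cursors c1@1 c2@1 c3@2, authorship ...
After op 2 (insert('w')): buffer="dwwowd" (len 6), cursors c1@3 c2@3 c3@5, authorship .12.3.
After op 3 (move_left): buffer="dwwowd" (len 6), cursors c1@2 c2@2 c3@4, authorship .12.3.

Answer: dwwowd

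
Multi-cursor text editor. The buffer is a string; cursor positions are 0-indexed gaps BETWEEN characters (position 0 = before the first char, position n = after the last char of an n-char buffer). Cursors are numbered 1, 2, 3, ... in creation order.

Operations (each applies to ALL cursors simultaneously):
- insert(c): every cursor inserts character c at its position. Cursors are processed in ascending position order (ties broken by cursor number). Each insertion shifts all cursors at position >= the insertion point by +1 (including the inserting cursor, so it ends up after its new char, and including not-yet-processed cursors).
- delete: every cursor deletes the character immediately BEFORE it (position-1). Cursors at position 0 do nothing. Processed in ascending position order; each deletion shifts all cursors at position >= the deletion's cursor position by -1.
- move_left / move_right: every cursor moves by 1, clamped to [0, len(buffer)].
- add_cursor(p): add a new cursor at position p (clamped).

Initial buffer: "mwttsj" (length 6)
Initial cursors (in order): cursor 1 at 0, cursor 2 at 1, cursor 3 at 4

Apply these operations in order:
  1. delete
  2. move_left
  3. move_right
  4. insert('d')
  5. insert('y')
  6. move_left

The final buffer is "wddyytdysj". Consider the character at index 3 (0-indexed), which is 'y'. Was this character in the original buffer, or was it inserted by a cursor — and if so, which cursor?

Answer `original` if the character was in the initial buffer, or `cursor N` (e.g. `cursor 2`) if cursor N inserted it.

After op 1 (delete): buffer="wtsj" (len 4), cursors c1@0 c2@0 c3@2, authorship ....
After op 2 (move_left): buffer="wtsj" (len 4), cursors c1@0 c2@0 c3@1, authorship ....
After op 3 (move_right): buffer="wtsj" (len 4), cursors c1@1 c2@1 c3@2, authorship ....
After op 4 (insert('d')): buffer="wddtdsj" (len 7), cursors c1@3 c2@3 c3@5, authorship .12.3..
After op 5 (insert('y')): buffer="wddyytdysj" (len 10), cursors c1@5 c2@5 c3@8, authorship .1212.33..
After op 6 (move_left): buffer="wddyytdysj" (len 10), cursors c1@4 c2@4 c3@7, authorship .1212.33..
Authorship (.=original, N=cursor N): . 1 2 1 2 . 3 3 . .
Index 3: author = 1

Answer: cursor 1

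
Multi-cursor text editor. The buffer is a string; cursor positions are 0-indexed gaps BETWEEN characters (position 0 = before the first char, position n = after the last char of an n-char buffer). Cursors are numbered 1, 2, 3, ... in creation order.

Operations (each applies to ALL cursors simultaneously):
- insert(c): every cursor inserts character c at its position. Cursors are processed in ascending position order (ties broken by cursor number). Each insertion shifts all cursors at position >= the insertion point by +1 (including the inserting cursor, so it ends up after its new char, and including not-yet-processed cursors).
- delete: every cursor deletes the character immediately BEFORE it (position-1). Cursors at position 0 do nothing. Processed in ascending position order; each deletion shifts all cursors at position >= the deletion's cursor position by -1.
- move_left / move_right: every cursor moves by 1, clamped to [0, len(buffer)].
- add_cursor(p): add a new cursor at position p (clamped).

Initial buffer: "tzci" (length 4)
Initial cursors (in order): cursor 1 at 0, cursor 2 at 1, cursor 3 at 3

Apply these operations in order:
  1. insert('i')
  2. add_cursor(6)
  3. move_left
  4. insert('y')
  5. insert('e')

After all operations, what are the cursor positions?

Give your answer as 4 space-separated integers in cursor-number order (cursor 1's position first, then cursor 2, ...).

After op 1 (insert('i')): buffer="itizcii" (len 7), cursors c1@1 c2@3 c3@6, authorship 1.2..3.
After op 2 (add_cursor(6)): buffer="itizcii" (len 7), cursors c1@1 c2@3 c3@6 c4@6, authorship 1.2..3.
After op 3 (move_left): buffer="itizcii" (len 7), cursors c1@0 c2@2 c3@5 c4@5, authorship 1.2..3.
After op 4 (insert('y')): buffer="yityizcyyii" (len 11), cursors c1@1 c2@4 c3@9 c4@9, authorship 11.22..343.
After op 5 (insert('e')): buffer="yeityeizcyyeeii" (len 15), cursors c1@2 c2@6 c3@13 c4@13, authorship 111.222..34343.

Answer: 2 6 13 13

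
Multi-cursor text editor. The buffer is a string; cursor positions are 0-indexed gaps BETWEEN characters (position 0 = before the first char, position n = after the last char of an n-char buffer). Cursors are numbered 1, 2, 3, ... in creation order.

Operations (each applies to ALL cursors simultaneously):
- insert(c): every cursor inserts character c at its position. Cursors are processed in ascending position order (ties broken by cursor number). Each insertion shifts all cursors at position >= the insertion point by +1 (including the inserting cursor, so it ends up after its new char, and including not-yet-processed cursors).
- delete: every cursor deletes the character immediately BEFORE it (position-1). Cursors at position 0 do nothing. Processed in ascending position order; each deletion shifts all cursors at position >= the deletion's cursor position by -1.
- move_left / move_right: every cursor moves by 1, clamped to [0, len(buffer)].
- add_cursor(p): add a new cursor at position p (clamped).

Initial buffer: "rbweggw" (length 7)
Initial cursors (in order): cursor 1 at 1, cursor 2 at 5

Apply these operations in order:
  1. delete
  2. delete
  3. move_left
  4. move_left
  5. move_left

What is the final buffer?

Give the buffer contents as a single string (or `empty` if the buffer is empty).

After op 1 (delete): buffer="bwegw" (len 5), cursors c1@0 c2@3, authorship .....
After op 2 (delete): buffer="bwgw" (len 4), cursors c1@0 c2@2, authorship ....
After op 3 (move_left): buffer="bwgw" (len 4), cursors c1@0 c2@1, authorship ....
After op 4 (move_left): buffer="bwgw" (len 4), cursors c1@0 c2@0, authorship ....
After op 5 (move_left): buffer="bwgw" (len 4), cursors c1@0 c2@0, authorship ....

Answer: bwgw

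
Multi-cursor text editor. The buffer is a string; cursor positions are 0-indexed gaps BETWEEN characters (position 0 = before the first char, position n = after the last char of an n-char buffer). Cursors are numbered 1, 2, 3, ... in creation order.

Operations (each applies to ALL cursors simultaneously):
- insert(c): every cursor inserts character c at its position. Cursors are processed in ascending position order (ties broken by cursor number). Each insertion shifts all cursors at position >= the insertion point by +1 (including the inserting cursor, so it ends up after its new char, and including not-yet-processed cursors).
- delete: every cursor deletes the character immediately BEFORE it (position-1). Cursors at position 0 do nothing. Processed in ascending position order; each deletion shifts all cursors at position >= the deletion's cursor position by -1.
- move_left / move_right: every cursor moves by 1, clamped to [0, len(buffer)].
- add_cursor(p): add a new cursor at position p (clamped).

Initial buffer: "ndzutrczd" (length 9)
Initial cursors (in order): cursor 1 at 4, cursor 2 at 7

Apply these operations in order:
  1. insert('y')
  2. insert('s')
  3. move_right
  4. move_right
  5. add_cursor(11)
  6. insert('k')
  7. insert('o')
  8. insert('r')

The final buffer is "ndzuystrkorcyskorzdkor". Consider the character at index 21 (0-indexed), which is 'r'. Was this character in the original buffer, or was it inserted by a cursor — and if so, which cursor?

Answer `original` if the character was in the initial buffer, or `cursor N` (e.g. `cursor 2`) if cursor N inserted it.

After op 1 (insert('y')): buffer="ndzuytrcyzd" (len 11), cursors c1@5 c2@9, authorship ....1...2..
After op 2 (insert('s')): buffer="ndzuystrcyszd" (len 13), cursors c1@6 c2@11, authorship ....11...22..
After op 3 (move_right): buffer="ndzuystrcyszd" (len 13), cursors c1@7 c2@12, authorship ....11...22..
After op 4 (move_right): buffer="ndzuystrcyszd" (len 13), cursors c1@8 c2@13, authorship ....11...22..
After op 5 (add_cursor(11)): buffer="ndzuystrcyszd" (len 13), cursors c1@8 c3@11 c2@13, authorship ....11...22..
After op 6 (insert('k')): buffer="ndzuystrkcyskzdk" (len 16), cursors c1@9 c3@13 c2@16, authorship ....11..1.223..2
After op 7 (insert('o')): buffer="ndzuystrkocyskozdko" (len 19), cursors c1@10 c3@15 c2@19, authorship ....11..11.2233..22
After op 8 (insert('r')): buffer="ndzuystrkorcyskorzdkor" (len 22), cursors c1@11 c3@17 c2@22, authorship ....11..111.22333..222
Authorship (.=original, N=cursor N): . . . . 1 1 . . 1 1 1 . 2 2 3 3 3 . . 2 2 2
Index 21: author = 2

Answer: cursor 2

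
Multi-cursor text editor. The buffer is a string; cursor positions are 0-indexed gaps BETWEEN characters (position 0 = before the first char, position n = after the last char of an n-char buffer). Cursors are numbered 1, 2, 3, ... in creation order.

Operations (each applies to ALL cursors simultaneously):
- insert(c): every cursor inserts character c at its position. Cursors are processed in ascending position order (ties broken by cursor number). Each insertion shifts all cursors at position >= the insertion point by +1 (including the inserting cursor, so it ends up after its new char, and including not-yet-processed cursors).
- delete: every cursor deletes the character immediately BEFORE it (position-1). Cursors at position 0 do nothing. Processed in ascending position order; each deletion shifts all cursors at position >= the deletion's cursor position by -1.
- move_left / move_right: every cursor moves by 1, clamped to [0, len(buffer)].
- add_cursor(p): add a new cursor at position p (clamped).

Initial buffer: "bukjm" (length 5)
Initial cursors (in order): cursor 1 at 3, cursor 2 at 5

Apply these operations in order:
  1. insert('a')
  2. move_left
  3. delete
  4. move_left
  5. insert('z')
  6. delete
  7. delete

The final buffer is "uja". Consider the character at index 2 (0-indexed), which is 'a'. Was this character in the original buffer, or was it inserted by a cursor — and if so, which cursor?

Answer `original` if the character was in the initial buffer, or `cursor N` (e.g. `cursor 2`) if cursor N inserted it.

After op 1 (insert('a')): buffer="bukajma" (len 7), cursors c1@4 c2@7, authorship ...1..2
After op 2 (move_left): buffer="bukajma" (len 7), cursors c1@3 c2@6, authorship ...1..2
After op 3 (delete): buffer="buaja" (len 5), cursors c1@2 c2@4, authorship ..1.2
After op 4 (move_left): buffer="buaja" (len 5), cursors c1@1 c2@3, authorship ..1.2
After op 5 (insert('z')): buffer="bzuazja" (len 7), cursors c1@2 c2@5, authorship .1.12.2
After op 6 (delete): buffer="buaja" (len 5), cursors c1@1 c2@3, authorship ..1.2
After op 7 (delete): buffer="uja" (len 3), cursors c1@0 c2@1, authorship ..2
Authorship (.=original, N=cursor N): . . 2
Index 2: author = 2

Answer: cursor 2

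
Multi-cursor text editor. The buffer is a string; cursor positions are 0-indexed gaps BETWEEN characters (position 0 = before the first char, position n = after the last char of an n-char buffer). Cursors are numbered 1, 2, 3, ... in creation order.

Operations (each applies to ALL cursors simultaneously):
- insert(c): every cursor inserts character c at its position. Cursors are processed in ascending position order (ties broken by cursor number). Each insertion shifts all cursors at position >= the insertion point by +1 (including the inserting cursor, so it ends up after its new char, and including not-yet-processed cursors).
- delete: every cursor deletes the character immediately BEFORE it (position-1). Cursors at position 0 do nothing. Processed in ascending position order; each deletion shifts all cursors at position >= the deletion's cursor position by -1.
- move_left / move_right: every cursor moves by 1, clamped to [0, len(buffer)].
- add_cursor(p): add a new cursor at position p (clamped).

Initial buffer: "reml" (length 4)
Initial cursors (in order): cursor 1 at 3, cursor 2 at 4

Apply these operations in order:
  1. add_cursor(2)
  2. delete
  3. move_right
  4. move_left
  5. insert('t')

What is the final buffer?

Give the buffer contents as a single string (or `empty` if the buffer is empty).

Answer: tttr

Derivation:
After op 1 (add_cursor(2)): buffer="reml" (len 4), cursors c3@2 c1@3 c2@4, authorship ....
After op 2 (delete): buffer="r" (len 1), cursors c1@1 c2@1 c3@1, authorship .
After op 3 (move_right): buffer="r" (len 1), cursors c1@1 c2@1 c3@1, authorship .
After op 4 (move_left): buffer="r" (len 1), cursors c1@0 c2@0 c3@0, authorship .
After op 5 (insert('t')): buffer="tttr" (len 4), cursors c1@3 c2@3 c3@3, authorship 123.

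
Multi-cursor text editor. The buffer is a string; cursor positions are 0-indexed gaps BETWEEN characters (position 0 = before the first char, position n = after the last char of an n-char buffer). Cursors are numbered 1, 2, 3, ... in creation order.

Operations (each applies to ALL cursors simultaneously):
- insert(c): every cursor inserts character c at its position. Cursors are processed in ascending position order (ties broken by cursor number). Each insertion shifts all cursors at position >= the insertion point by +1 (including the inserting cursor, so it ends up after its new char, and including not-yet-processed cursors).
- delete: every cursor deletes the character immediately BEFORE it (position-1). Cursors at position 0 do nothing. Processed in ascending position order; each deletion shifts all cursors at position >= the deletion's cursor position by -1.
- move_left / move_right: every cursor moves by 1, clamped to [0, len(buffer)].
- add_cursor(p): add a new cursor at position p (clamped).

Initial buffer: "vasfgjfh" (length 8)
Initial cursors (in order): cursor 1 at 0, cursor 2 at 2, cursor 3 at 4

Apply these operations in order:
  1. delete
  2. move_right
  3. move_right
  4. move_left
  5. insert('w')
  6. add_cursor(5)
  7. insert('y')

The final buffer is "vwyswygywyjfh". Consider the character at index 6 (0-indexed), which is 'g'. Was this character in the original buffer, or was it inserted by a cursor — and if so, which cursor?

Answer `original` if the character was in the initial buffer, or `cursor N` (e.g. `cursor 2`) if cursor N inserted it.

After op 1 (delete): buffer="vsgjfh" (len 6), cursors c1@0 c2@1 c3@2, authorship ......
After op 2 (move_right): buffer="vsgjfh" (len 6), cursors c1@1 c2@2 c3@3, authorship ......
After op 3 (move_right): buffer="vsgjfh" (len 6), cursors c1@2 c2@3 c3@4, authorship ......
After op 4 (move_left): buffer="vsgjfh" (len 6), cursors c1@1 c2@2 c3@3, authorship ......
After op 5 (insert('w')): buffer="vwswgwjfh" (len 9), cursors c1@2 c2@4 c3@6, authorship .1.2.3...
After op 6 (add_cursor(5)): buffer="vwswgwjfh" (len 9), cursors c1@2 c2@4 c4@5 c3@6, authorship .1.2.3...
After op 7 (insert('y')): buffer="vwyswygywyjfh" (len 13), cursors c1@3 c2@6 c4@8 c3@10, authorship .11.22.433...
Authorship (.=original, N=cursor N): . 1 1 . 2 2 . 4 3 3 . . .
Index 6: author = original

Answer: original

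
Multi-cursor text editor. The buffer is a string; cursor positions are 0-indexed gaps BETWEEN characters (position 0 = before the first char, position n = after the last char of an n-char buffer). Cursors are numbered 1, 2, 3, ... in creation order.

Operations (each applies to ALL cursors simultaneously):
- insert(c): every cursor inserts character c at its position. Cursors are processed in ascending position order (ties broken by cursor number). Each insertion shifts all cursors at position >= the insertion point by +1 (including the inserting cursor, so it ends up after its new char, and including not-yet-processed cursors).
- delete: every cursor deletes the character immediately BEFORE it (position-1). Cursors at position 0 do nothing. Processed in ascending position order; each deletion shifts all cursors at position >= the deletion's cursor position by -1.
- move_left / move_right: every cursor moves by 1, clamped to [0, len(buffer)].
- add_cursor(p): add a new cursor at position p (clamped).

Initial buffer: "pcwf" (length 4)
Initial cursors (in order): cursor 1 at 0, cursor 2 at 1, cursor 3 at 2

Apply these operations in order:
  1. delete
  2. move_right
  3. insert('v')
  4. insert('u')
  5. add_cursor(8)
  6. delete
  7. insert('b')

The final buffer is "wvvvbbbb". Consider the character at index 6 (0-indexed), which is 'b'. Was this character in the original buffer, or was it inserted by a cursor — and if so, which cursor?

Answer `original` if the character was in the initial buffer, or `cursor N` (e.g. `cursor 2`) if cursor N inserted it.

Answer: cursor 3

Derivation:
After op 1 (delete): buffer="wf" (len 2), cursors c1@0 c2@0 c3@0, authorship ..
After op 2 (move_right): buffer="wf" (len 2), cursors c1@1 c2@1 c3@1, authorship ..
After op 3 (insert('v')): buffer="wvvvf" (len 5), cursors c1@4 c2@4 c3@4, authorship .123.
After op 4 (insert('u')): buffer="wvvvuuuf" (len 8), cursors c1@7 c2@7 c3@7, authorship .123123.
After op 5 (add_cursor(8)): buffer="wvvvuuuf" (len 8), cursors c1@7 c2@7 c3@7 c4@8, authorship .123123.
After op 6 (delete): buffer="wvvv" (len 4), cursors c1@4 c2@4 c3@4 c4@4, authorship .123
After op 7 (insert('b')): buffer="wvvvbbbb" (len 8), cursors c1@8 c2@8 c3@8 c4@8, authorship .1231234
Authorship (.=original, N=cursor N): . 1 2 3 1 2 3 4
Index 6: author = 3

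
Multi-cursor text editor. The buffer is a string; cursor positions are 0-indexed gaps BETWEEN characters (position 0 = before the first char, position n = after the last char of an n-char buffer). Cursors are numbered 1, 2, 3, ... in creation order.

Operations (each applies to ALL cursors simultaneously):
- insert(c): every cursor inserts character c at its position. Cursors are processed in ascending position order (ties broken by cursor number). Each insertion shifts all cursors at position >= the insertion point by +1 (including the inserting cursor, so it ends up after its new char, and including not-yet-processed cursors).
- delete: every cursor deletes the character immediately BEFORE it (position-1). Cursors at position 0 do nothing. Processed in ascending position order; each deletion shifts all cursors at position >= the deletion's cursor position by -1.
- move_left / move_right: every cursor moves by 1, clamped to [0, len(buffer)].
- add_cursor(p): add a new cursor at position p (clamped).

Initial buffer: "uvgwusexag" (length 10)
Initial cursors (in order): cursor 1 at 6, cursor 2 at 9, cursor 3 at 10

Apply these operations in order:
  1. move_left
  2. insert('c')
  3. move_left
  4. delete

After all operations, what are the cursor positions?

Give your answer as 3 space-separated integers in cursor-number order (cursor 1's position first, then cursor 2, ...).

After op 1 (move_left): buffer="uvgwusexag" (len 10), cursors c1@5 c2@8 c3@9, authorship ..........
After op 2 (insert('c')): buffer="uvgwucsexcacg" (len 13), cursors c1@6 c2@10 c3@12, authorship .....1...2.3.
After op 3 (move_left): buffer="uvgwucsexcacg" (len 13), cursors c1@5 c2@9 c3@11, authorship .....1...2.3.
After op 4 (delete): buffer="uvgwcseccg" (len 10), cursors c1@4 c2@7 c3@8, authorship ....1..23.

Answer: 4 7 8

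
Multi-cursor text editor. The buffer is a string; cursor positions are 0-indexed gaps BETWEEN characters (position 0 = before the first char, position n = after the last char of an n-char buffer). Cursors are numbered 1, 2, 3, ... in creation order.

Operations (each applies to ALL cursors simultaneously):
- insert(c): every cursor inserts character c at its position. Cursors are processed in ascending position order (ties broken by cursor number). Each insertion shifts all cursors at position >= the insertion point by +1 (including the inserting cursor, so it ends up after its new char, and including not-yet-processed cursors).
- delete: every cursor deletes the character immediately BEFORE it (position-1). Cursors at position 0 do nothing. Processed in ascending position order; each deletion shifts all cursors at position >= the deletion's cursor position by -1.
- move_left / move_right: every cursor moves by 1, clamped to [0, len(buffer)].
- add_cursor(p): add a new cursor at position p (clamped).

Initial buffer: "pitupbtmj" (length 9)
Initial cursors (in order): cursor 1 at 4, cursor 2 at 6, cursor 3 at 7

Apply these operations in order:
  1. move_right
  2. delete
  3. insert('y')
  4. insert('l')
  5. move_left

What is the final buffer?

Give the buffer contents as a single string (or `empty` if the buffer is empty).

Answer: pituylbyyllj

Derivation:
After op 1 (move_right): buffer="pitupbtmj" (len 9), cursors c1@5 c2@7 c3@8, authorship .........
After op 2 (delete): buffer="pitubj" (len 6), cursors c1@4 c2@5 c3@5, authorship ......
After op 3 (insert('y')): buffer="pituybyyj" (len 9), cursors c1@5 c2@8 c3@8, authorship ....1.23.
After op 4 (insert('l')): buffer="pituylbyyllj" (len 12), cursors c1@6 c2@11 c3@11, authorship ....11.2323.
After op 5 (move_left): buffer="pituylbyyllj" (len 12), cursors c1@5 c2@10 c3@10, authorship ....11.2323.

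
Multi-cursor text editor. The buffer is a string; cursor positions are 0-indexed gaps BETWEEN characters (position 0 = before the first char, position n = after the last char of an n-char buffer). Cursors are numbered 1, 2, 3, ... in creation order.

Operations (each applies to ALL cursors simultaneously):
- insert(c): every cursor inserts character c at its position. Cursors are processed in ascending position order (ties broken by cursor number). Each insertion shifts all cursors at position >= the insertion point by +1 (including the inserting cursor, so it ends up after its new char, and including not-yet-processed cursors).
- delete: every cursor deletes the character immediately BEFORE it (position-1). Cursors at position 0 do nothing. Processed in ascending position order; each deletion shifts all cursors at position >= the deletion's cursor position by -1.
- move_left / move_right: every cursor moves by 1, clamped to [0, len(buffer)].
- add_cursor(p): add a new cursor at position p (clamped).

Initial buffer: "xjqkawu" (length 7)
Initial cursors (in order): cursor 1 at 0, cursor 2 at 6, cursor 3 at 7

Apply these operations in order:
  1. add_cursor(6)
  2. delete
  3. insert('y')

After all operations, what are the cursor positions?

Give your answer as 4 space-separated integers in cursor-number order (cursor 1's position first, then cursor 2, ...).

After op 1 (add_cursor(6)): buffer="xjqkawu" (len 7), cursors c1@0 c2@6 c4@6 c3@7, authorship .......
After op 2 (delete): buffer="xjqk" (len 4), cursors c1@0 c2@4 c3@4 c4@4, authorship ....
After op 3 (insert('y')): buffer="yxjqkyyy" (len 8), cursors c1@1 c2@8 c3@8 c4@8, authorship 1....234

Answer: 1 8 8 8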